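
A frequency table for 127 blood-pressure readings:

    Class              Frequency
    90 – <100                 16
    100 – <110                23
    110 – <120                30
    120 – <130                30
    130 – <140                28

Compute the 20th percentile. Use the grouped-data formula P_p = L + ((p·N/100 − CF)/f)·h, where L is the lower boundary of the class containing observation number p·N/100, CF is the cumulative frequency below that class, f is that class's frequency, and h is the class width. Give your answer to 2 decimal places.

104.09

N = 127; target position k = 20/100 · 127 = 25.4.
Cumulative frequencies: 16, 39, 69, 99, 127.
Observation 25.4 falls in the class 100 – <110.
L = 100, CF = 16, f = 23, h = 10.
P20 = 100 + ((25.4 − 16)/23)·10 = 100 + 4.08696 = 104.087.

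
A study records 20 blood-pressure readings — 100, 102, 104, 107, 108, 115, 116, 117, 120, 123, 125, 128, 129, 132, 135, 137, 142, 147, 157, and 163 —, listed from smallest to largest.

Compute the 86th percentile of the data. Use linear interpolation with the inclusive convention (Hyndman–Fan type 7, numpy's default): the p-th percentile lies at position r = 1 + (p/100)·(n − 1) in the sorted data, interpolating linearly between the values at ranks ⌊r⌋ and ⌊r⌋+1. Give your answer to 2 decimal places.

143.70

n = 20.
r = 1 + (86/100)·(20 − 1) = 1 + 16.34 = 17.34.
Rank 17 is 142 and rank 18 is 147.
Interpolate: 142 + 0.34·(147 − 142) = 142 + 0.34·5 = 143.7.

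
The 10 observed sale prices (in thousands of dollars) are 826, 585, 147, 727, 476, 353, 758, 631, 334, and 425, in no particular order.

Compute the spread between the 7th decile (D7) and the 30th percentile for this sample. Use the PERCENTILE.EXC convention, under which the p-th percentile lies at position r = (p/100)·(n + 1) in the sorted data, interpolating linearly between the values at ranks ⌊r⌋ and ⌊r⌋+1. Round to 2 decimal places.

323.60

Sorted: 147, 334, 353, 425, 476, 585, 631, 727, 758, 826.
n = 10.
P30: r = 3.3; ranks 3–4 are 353, 425; interpolating gives 374.6.
P70: r = 7.7; ranks 7–8 are 631, 727; interpolating gives 698.2.
Difference: 698.2 − 374.6 = 323.6.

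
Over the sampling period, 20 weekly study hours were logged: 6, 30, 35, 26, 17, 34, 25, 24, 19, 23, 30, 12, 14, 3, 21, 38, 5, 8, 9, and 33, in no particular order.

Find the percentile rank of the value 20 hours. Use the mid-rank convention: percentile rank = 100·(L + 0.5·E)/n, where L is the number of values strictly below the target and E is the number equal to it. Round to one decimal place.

45.0

Sorted: 3, 5, 6, 8, 9, 12, 14, 17, 19, 21, 23, 24, 25, 26, 30, 30, 33, 34, 35, 38.
Count below 20: L = 9; count equal: E = 0; n = 20.
Percentile rank = 100·(9 + 0.5·0)/20 = 100·9/20 = 45.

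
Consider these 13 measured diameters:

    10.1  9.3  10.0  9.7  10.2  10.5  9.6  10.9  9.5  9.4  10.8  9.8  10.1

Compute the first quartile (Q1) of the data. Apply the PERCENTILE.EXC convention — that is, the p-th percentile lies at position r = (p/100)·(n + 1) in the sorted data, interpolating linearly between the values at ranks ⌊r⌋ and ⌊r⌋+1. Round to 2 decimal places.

Sorted: 9.3, 9.4, 9.5, 9.6, 9.7, 9.8, 10.0, 10.1, 10.1, 10.2, 10.5, 10.8, 10.9.
n = 13.
r = (25/100)·(13 + 1) = 3.5.
Rank 3 is 9.5 and rank 4 is 9.6.
Interpolate: 9.5 + 0.5·(9.6 − 9.5) = 9.5 + 0.5·0.1 = 9.55.

9.55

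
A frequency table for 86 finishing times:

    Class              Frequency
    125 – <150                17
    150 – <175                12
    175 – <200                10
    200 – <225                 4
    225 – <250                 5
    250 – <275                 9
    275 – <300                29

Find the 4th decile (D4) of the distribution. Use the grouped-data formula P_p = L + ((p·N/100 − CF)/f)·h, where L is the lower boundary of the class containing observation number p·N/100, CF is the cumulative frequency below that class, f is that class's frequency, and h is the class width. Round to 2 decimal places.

188.50

N = 86; target position k = 40/100 · 86 = 34.4.
Cumulative frequencies: 17, 29, 39, 43, 48, 57, 86.
Observation 34.4 falls in the class 175 – <200.
L = 175, CF = 29, f = 10, h = 25.
P40 = 175 + ((34.4 − 29)/10)·25 = 175 + 13.5 = 188.5.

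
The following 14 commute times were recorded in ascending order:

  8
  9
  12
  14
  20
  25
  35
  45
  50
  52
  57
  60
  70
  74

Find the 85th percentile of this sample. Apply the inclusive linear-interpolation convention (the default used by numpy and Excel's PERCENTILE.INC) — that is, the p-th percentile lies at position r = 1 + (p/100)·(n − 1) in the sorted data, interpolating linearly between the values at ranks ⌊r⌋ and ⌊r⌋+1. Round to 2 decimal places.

n = 14.
r = 1 + (85/100)·(14 − 1) = 1 + 11.05 = 12.05.
Rank 12 is 60 and rank 13 is 70.
Interpolate: 60 + 0.05·(70 − 60) = 60 + 0.05·10 = 60.5.

60.50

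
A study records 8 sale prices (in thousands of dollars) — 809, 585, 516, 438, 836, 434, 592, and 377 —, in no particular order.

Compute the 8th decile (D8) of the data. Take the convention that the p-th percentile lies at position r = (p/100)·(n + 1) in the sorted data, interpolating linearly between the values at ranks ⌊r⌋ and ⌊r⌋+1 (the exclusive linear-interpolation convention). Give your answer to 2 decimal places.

Sorted: 377, 434, 438, 516, 585, 592, 809, 836.
n = 8.
r = (80/100)·(8 + 1) = 7.2.
Rank 7 is 809 and rank 8 is 836.
Interpolate: 809 + 0.2·(836 − 809) = 809 + 0.2·27 = 814.4.

814.40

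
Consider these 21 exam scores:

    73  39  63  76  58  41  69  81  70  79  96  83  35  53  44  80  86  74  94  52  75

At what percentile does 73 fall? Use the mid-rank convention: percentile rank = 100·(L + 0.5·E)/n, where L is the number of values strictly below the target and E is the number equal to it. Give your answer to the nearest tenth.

Sorted: 35, 39, 41, 44, 52, 53, 58, 63, 69, 70, 73, 74, 75, 76, 79, 80, 81, 83, 86, 94, 96.
Count below 73: L = 10; count equal: E = 1; n = 21.
Percentile rank = 100·(10 + 0.5·1)/21 = 100·10.5/21 = 50.

50.0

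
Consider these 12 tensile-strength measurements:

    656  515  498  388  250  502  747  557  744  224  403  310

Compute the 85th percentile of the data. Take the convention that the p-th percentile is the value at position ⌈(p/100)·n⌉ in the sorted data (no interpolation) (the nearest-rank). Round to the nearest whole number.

Sorted: 224, 250, 310, 388, 403, 498, 502, 515, 557, 656, 744, 747.
n = 12.
Position = ⌈85/100 · 12⌉ = ⌈10.2⌉ = 11.
The value at rank 11 is 744.

744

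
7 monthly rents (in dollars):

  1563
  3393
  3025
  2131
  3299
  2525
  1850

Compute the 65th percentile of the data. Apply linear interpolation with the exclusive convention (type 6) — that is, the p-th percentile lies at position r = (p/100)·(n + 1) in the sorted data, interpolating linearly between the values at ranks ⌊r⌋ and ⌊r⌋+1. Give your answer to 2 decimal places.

3079.80

Sorted: 1563, 1850, 2131, 2525, 3025, 3299, 3393.
n = 7.
r = (65/100)·(7 + 1) = 5.2.
Rank 5 is 3025 and rank 6 is 3299.
Interpolate: 3025 + 0.2·(3299 − 3025) = 3025 + 0.2·274 = 3079.8.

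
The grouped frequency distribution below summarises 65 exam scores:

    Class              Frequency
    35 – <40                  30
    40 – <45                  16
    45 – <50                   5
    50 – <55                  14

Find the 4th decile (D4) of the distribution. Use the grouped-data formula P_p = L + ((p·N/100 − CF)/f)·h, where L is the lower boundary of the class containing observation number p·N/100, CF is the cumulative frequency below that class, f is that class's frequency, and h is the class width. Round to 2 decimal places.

N = 65; target position k = 40/100 · 65 = 26.
Cumulative frequencies: 30, 46, 51, 65.
Observation 26 falls in the class 35 – <40.
L = 35, CF = 0, f = 30, h = 5.
P40 = 35 + ((26 − 0)/30)·5 = 35 + 4.33333 = 39.3333.

39.33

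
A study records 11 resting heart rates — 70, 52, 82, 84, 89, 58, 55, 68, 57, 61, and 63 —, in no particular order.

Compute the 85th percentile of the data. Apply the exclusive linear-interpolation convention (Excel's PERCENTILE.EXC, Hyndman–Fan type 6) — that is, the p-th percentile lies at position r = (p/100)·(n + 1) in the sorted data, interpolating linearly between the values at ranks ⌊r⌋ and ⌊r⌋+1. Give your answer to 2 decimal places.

Sorted: 52, 55, 57, 58, 61, 63, 68, 70, 82, 84, 89.
n = 11.
r = (85/100)·(11 + 1) = 10.2.
Rank 10 is 84 and rank 11 is 89.
Interpolate: 84 + 0.2·(89 − 84) = 84 + 0.2·5 = 85.

85.00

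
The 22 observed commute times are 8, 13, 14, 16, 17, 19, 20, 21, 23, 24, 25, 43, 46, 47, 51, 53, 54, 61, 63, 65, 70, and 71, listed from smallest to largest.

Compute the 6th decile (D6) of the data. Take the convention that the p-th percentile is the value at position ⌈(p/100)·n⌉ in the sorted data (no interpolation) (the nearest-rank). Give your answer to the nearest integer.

47

n = 22.
Position = ⌈60/100 · 22⌉ = ⌈13.2⌉ = 14.
The value at rank 14 is 47.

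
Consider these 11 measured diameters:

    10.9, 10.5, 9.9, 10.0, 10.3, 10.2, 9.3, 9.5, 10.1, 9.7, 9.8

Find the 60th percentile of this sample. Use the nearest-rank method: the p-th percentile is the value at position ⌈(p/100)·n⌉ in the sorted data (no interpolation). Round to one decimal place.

10.1

Sorted: 9.3, 9.5, 9.7, 9.8, 9.9, 10.0, 10.1, 10.2, 10.3, 10.5, 10.9.
n = 11.
Position = ⌈60/100 · 11⌉ = ⌈6.6⌉ = 7.
The value at rank 7 is 10.1.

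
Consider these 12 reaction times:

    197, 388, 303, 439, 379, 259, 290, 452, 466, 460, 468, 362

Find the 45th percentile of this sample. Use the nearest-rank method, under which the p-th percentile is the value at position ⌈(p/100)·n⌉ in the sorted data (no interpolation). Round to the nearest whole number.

Sorted: 197, 259, 290, 303, 362, 379, 388, 439, 452, 460, 466, 468.
n = 12.
Position = ⌈45/100 · 12⌉ = ⌈5.4⌉ = 6.
The value at rank 6 is 379.

379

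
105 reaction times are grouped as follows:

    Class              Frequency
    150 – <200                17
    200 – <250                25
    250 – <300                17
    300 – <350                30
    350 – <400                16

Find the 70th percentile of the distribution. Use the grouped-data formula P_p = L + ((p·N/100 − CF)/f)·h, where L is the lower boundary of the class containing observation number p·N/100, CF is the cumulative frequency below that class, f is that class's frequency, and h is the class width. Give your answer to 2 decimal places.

324.17

N = 105; target position k = 70/100 · 105 = 73.5.
Cumulative frequencies: 17, 42, 59, 89, 105.
Observation 73.5 falls in the class 300 – <350.
L = 300, CF = 59, f = 30, h = 50.
P70 = 300 + ((73.5 − 59)/30)·50 = 300 + 24.1667 = 324.167.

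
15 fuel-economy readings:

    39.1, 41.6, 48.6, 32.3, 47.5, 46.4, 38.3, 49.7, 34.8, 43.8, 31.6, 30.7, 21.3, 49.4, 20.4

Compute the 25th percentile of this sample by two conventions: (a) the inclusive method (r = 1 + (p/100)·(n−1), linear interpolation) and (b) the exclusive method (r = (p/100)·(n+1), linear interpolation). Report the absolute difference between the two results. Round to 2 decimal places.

Sorted: 20.4, 21.3, 30.7, 31.6, 32.3, 34.8, 38.3, 39.1, 41.6, 43.8, 46.4, 47.5, 48.6, 49.4, 49.7.
n = 15.
(a) r = 4.5; between ranks 4 (31.6) and 5 (32.3): 31.95.
(b) r = 4 → value at rank 4 = 31.6.
|31.95 − 31.6| = 0.35.

0.35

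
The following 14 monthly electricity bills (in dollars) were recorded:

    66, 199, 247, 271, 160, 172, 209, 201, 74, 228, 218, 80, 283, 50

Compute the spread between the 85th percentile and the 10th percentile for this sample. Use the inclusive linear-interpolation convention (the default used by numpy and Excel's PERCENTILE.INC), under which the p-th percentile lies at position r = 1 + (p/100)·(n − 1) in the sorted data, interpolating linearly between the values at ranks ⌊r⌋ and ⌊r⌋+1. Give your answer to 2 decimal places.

179.80

Sorted: 50, 66, 74, 80, 160, 172, 199, 201, 209, 218, 228, 247, 271, 283.
n = 14.
P10: r = 2.3; ranks 2–3 are 66, 74; interpolating gives 68.4.
P85: r = 12.05; ranks 12–13 are 247, 271; interpolating gives 248.2.
Difference: 248.2 − 68.4 = 179.8.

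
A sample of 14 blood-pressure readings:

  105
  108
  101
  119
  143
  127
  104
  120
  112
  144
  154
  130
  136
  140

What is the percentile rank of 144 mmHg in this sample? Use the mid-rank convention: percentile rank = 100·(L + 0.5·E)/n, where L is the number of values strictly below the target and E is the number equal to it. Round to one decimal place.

89.3

Sorted: 101, 104, 105, 108, 112, 119, 120, 127, 130, 136, 140, 143, 144, 154.
Count below 144: L = 12; count equal: E = 1; n = 14.
Percentile rank = 100·(12 + 0.5·1)/14 = 100·12.5/14 = 89.29.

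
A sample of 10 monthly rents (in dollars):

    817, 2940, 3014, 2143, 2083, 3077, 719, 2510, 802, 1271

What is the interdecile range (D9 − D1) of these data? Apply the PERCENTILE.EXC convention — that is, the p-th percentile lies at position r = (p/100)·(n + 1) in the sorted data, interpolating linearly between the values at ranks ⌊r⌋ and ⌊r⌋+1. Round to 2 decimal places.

Sorted: 719, 802, 817, 1271, 2083, 2143, 2510, 2940, 3014, 3077.
n = 10.
P10: r = 1.1; ranks 1–2 are 719, 802; interpolating gives 727.3.
P90: r = 9.9; ranks 9–10 are 3014, 3077; interpolating gives 3070.7.
Difference: 3070.7 − 727.3 = 2343.4.

2343.40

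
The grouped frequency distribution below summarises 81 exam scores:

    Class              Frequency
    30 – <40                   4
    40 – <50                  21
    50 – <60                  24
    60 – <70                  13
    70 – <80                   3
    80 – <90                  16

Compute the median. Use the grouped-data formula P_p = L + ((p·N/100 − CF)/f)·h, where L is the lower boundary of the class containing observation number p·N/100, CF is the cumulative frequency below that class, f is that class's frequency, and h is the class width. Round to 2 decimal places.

56.46

N = 81; target position k = 50/100 · 81 = 40.5.
Cumulative frequencies: 4, 25, 49, 62, 65, 81.
Observation 40.5 falls in the class 50 – <60.
L = 50, CF = 25, f = 24, h = 10.
P50 = 50 + ((40.5 − 25)/24)·10 = 50 + 6.45833 = 56.4583.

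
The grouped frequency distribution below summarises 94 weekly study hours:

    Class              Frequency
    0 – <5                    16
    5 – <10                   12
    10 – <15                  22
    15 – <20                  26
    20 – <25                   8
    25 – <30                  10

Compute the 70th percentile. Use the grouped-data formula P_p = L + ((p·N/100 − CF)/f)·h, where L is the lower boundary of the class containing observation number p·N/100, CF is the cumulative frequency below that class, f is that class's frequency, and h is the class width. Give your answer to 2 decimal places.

N = 94; target position k = 70/100 · 94 = 65.8.
Cumulative frequencies: 16, 28, 50, 76, 84, 94.
Observation 65.8 falls in the class 15 – <20.
L = 15, CF = 50, f = 26, h = 5.
P70 = 15 + ((65.8 − 50)/26)·5 = 15 + 3.03846 = 18.0385.

18.04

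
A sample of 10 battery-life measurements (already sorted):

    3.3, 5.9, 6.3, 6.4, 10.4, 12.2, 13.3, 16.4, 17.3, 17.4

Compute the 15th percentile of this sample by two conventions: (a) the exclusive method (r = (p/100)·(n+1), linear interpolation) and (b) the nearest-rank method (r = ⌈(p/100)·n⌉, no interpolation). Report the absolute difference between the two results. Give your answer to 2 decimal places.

n = 10.
(a) r = 1.65; between ranks 1 (3.3) and 2 (5.9): 4.99.
(b) the nearest-rank method: rank 2 → 5.9.
|4.99 − 5.9| = 0.91.

0.91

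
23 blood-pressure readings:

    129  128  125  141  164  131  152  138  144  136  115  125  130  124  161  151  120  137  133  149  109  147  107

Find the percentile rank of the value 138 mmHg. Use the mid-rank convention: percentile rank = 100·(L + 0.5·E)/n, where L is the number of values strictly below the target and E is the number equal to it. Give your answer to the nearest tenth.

63.0

Sorted: 107, 109, 115, 120, 124, 125, 125, 128, 129, 130, 131, 133, 136, 137, 138, 141, 144, 147, 149, 151, 152, 161, 164.
Count below 138: L = 14; count equal: E = 1; n = 23.
Percentile rank = 100·(14 + 0.5·1)/23 = 100·14.5/23 = 63.04.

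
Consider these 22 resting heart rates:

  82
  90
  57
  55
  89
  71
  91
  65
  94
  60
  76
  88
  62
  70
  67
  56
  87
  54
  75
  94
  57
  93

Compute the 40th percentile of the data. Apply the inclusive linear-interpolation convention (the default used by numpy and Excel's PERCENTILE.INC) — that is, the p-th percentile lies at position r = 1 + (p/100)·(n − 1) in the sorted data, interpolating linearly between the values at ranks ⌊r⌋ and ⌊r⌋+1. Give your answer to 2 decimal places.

Sorted: 54, 55, 56, 57, 57, 60, 62, 65, 67, 70, 71, 75, 76, 82, 87, 88, 89, 90, 91, 93, 94, 94.
n = 22.
r = 1 + (40/100)·(22 − 1) = 1 + 8.4 = 9.4.
Rank 9 is 67 and rank 10 is 70.
Interpolate: 67 + 0.4·(70 − 67) = 67 + 0.4·3 = 68.2.

68.20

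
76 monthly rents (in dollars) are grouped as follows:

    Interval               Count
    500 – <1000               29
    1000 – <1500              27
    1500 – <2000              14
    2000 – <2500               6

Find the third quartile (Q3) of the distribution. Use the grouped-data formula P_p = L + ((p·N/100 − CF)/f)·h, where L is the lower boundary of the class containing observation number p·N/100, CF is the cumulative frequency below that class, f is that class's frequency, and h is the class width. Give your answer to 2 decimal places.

N = 76; target position k = 75/100 · 76 = 57.
Cumulative frequencies: 29, 56, 70, 76.
Observation 57 falls in the class 1500 – <2000.
L = 1500, CF = 56, f = 14, h = 500.
P75 = 1500 + ((57 − 56)/14)·500 = 1500 + 35.7143 = 1535.71.

1535.71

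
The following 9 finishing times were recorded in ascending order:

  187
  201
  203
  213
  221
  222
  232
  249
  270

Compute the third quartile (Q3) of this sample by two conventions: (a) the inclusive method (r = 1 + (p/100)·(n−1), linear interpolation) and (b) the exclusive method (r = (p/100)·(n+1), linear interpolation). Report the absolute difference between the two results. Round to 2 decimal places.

n = 9.
(a) r = 7 → value at rank 7 = 232.
(b) r = 7.5; between ranks 7 (232) and 8 (249): 240.5.
|232 − 240.5| = 8.5.

8.50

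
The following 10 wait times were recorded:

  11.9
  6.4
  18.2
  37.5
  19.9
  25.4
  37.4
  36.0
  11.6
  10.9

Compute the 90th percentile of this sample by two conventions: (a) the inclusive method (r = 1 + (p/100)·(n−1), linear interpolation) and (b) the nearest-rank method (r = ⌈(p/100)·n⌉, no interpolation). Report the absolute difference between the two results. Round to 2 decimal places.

0.01

Sorted: 6.4, 10.9, 11.6, 11.9, 18.2, 19.9, 25.4, 36.0, 37.4, 37.5.
n = 10.
(a) r = 9.1; between ranks 9 (37.4) and 10 (37.5): 37.41.
(b) the nearest-rank method: rank 9 → 37.4.
|37.41 − 37.4| = 0.01.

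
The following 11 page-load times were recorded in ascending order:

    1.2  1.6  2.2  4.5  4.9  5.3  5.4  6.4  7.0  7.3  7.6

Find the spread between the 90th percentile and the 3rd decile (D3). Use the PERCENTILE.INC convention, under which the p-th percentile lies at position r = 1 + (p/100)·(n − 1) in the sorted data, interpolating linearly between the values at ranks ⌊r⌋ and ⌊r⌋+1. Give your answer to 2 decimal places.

n = 11.
P30: r = 4 (integer) → 4.5.
P90: r = 10 (integer) → 7.3.
Difference: 7.3 − 4.5 = 2.8.

2.80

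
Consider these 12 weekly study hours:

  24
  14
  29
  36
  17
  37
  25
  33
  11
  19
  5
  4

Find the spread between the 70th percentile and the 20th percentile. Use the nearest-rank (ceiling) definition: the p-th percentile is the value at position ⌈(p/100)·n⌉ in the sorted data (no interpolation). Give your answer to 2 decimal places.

Sorted: 4, 5, 11, 14, 17, 19, 24, 25, 29, 33, 36, 37.
n = 12.
P20: rank ⌈20/100·12⌉ = 3 → 11.
P70: rank ⌈70/100·12⌉ = 9 → 29.
Difference: 29 − 11 = 18.

18.00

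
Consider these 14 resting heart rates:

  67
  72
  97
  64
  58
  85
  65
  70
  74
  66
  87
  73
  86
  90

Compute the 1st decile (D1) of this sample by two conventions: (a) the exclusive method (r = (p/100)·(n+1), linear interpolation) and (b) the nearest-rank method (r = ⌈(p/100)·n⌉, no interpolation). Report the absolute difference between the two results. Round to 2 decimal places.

3.00

Sorted: 58, 64, 65, 66, 67, 70, 72, 73, 74, 85, 86, 87, 90, 97.
n = 14.
(a) r = 1.5; between ranks 1 (58) and 2 (64): 61.
(b) the nearest-rank method: rank 2 → 64.
|61 − 64| = 3.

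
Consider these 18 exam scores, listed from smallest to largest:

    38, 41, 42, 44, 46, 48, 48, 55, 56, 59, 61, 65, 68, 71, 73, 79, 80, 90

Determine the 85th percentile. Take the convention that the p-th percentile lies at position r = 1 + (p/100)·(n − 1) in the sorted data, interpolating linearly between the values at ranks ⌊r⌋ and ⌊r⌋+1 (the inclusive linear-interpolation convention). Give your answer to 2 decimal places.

75.70

n = 18.
r = 1 + (85/100)·(18 − 1) = 1 + 14.45 = 15.45.
Rank 15 is 73 and rank 16 is 79.
Interpolate: 73 + 0.45·(79 − 73) = 73 + 0.45·6 = 75.7.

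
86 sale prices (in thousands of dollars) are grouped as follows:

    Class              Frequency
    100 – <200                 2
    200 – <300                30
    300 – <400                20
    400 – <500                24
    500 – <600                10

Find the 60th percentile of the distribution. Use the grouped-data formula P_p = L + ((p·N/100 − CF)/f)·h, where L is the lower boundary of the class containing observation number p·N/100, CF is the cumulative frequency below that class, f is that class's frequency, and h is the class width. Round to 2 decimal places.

N = 86; target position k = 60/100 · 86 = 51.6.
Cumulative frequencies: 2, 32, 52, 76, 86.
Observation 51.6 falls in the class 300 – <400.
L = 300, CF = 32, f = 20, h = 100.
P60 = 300 + ((51.6 − 32)/20)·100 = 300 + 98 = 398.

398.00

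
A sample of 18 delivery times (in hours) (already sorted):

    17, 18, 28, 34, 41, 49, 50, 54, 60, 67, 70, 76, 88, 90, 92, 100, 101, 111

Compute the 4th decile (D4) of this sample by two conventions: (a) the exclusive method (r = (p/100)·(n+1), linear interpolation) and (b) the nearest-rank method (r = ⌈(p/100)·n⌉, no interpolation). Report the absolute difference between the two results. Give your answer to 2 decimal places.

1.60

n = 18.
(a) r = 7.6; between ranks 7 (50) and 8 (54): 52.4.
(b) the nearest-rank method: rank 8 → 54.
|52.4 − 54| = 1.6.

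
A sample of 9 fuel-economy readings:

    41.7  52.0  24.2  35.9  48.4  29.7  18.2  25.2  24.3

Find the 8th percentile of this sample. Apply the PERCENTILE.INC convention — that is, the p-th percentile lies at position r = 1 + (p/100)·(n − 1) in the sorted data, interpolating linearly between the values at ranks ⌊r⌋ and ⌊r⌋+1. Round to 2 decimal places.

22.04

Sorted: 18.2, 24.2, 24.3, 25.2, 29.7, 35.9, 41.7, 48.4, 52.0.
n = 9.
r = 1 + (8/100)·(9 − 1) = 1 + 0.64 = 1.64.
Rank 1 is 18.2 and rank 2 is 24.2.
Interpolate: 18.2 + 0.64·(24.2 − 18.2) = 18.2 + 0.64·6 = 22.04.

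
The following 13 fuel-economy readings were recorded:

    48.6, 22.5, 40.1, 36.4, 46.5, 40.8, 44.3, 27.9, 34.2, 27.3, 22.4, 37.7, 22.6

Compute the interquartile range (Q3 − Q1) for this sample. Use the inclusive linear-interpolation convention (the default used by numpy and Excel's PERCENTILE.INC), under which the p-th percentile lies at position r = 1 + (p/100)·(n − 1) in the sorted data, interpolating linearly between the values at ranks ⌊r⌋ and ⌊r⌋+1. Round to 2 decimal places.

13.50

Sorted: 22.4, 22.5, 22.6, 27.3, 27.9, 34.2, 36.4, 37.7, 40.1, 40.8, 44.3, 46.5, 48.6.
n = 13.
P25: r = 4 (integer) → 27.3.
P75: r = 10 (integer) → 40.8.
Difference: 40.8 − 27.3 = 13.5.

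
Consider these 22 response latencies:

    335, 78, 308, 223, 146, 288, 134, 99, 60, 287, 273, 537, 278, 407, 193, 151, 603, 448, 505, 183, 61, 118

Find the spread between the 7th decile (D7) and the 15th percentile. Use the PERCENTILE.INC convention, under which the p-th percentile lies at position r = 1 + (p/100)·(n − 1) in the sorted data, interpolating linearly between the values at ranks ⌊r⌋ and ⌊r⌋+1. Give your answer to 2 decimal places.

200.15

Sorted: 60, 61, 78, 99, 118, 134, 146, 151, 183, 193, 223, 273, 278, 287, 288, 308, 335, 407, 448, 505, 537, 603.
n = 22.
P15: r = 4.15; ranks 4–5 are 99, 118; interpolating gives 101.85.
P70: r = 15.7; ranks 15–16 are 288, 308; interpolating gives 302.
Difference: 302 − 101.85 = 200.15.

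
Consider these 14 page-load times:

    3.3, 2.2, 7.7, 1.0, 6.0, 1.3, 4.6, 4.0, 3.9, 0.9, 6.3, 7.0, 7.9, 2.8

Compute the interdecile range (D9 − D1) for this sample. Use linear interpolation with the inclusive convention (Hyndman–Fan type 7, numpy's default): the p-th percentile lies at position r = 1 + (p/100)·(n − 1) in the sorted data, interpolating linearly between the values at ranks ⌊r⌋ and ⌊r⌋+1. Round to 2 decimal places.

6.40

Sorted: 0.9, 1.0, 1.3, 2.2, 2.8, 3.3, 3.9, 4.0, 4.6, 6.0, 6.3, 7.0, 7.7, 7.9.
n = 14.
P10: r = 2.3; ranks 2–3 are 1.0, 1.3; interpolating gives 1.09.
P90: r = 12.7; ranks 12–13 are 7.0, 7.7; interpolating gives 7.49.
Difference: 7.49 − 1.09 = 6.4.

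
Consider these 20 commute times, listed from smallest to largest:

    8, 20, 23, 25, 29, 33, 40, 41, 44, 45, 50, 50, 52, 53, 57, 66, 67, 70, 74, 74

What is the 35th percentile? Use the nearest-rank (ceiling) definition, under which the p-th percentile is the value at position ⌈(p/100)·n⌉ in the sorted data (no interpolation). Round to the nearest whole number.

n = 20.
Position = ⌈35/100 · 20⌉ = ⌈7⌉ = 7.
The value at rank 7 is 40.

40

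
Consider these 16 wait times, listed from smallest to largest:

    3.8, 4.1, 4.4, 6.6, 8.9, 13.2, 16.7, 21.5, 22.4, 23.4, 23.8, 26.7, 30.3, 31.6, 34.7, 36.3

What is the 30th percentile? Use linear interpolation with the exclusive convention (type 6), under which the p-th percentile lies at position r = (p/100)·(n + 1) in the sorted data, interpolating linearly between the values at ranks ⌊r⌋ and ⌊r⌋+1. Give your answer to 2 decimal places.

9.33

n = 16.
r = (30/100)·(16 + 1) = 5.1.
Rank 5 is 8.9 and rank 6 is 13.2.
Interpolate: 8.9 + 0.1·(13.2 − 8.9) = 8.9 + 0.1·4.3 = 9.33.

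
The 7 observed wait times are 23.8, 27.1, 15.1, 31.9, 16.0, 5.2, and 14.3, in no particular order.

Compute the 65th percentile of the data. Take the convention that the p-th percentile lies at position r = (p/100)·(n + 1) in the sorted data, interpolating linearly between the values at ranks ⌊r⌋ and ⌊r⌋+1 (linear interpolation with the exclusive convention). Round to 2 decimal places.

24.46

Sorted: 5.2, 14.3, 15.1, 16.0, 23.8, 27.1, 31.9.
n = 7.
r = (65/100)·(7 + 1) = 5.2.
Rank 5 is 23.8 and rank 6 is 27.1.
Interpolate: 23.8 + 0.2·(27.1 − 23.8) = 23.8 + 0.2·3.3 = 24.46.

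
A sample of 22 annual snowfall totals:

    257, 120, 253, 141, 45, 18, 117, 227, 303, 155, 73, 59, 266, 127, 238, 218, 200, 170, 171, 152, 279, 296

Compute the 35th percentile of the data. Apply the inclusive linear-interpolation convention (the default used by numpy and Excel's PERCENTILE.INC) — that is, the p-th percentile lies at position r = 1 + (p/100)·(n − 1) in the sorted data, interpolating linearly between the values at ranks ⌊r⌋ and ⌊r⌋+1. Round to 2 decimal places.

144.85

Sorted: 18, 45, 59, 73, 117, 120, 127, 141, 152, 155, 170, 171, 200, 218, 227, 238, 253, 257, 266, 279, 296, 303.
n = 22.
r = 1 + (35/100)·(22 − 1) = 1 + 7.35 = 8.35.
Rank 8 is 141 and rank 9 is 152.
Interpolate: 141 + 0.35·(152 − 141) = 141 + 0.35·11 = 144.85.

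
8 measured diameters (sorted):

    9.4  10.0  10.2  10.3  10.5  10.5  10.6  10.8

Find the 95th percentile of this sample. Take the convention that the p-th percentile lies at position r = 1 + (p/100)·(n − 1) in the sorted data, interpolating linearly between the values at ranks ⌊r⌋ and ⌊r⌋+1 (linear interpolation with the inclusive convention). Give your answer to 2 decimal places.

10.73

n = 8.
r = 1 + (95/100)·(8 − 1) = 1 + 6.65 = 7.65.
Rank 7 is 10.6 and rank 8 is 10.8.
Interpolate: 10.6 + 0.65·(10.8 − 10.6) = 10.6 + 0.65·0.2 = 10.73.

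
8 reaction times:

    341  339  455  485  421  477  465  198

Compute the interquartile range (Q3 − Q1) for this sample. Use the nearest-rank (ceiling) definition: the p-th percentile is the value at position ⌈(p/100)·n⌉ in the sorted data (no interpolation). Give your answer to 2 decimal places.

126.00

Sorted: 198, 339, 341, 421, 455, 465, 477, 485.
n = 8.
P25: rank ⌈25/100·8⌉ = 2 → 339.
P75: rank ⌈75/100·8⌉ = 6 → 465.
Difference: 465 − 339 = 126.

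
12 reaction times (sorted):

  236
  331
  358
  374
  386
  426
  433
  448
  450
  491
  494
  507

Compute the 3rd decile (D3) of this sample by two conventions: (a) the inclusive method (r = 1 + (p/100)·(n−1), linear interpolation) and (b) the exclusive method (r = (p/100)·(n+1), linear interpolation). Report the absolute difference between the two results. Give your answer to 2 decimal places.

n = 12.
(a) r = 4.3; between ranks 4 (374) and 5 (386): 377.6.
(b) r = 3.9; between ranks 3 (358) and 4 (374): 372.4.
|377.6 − 372.4| = 5.2.

5.20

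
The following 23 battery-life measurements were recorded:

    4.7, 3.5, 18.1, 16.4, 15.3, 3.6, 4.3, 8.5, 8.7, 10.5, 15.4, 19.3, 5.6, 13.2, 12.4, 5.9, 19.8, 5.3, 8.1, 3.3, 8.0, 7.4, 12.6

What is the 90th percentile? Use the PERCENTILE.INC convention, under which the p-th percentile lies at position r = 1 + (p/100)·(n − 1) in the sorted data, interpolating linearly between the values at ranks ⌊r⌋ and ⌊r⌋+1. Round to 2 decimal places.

17.76

Sorted: 3.3, 3.5, 3.6, 4.3, 4.7, 5.3, 5.6, 5.9, 7.4, 8.0, 8.1, 8.5, 8.7, 10.5, 12.4, 12.6, 13.2, 15.3, 15.4, 16.4, 18.1, 19.3, 19.8.
n = 23.
r = 1 + (90/100)·(23 − 1) = 1 + 19.8 = 20.8.
Rank 20 is 16.4 and rank 21 is 18.1.
Interpolate: 16.4 + 0.8·(18.1 − 16.4) = 16.4 + 0.8·1.7 = 17.76.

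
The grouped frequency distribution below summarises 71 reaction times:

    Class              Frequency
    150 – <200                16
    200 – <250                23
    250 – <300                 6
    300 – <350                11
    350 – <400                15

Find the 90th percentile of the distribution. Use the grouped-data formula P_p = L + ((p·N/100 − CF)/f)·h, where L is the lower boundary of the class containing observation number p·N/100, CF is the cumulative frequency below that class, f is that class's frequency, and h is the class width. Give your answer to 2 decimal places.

N = 71; target position k = 90/100 · 71 = 63.9.
Cumulative frequencies: 16, 39, 45, 56, 71.
Observation 63.9 falls in the class 350 – <400.
L = 350, CF = 56, f = 15, h = 50.
P90 = 350 + ((63.9 − 56)/15)·50 = 350 + 26.3333 = 376.333.

376.33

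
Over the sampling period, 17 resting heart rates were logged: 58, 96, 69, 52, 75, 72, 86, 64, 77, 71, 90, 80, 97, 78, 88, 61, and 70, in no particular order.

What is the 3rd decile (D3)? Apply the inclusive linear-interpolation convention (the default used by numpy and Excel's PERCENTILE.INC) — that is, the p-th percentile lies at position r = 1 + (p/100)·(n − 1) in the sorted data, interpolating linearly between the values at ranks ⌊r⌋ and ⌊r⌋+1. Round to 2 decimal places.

69.80

Sorted: 52, 58, 61, 64, 69, 70, 71, 72, 75, 77, 78, 80, 86, 88, 90, 96, 97.
n = 17.
r = 1 + (30/100)·(17 − 1) = 1 + 4.8 = 5.8.
Rank 5 is 69 and rank 6 is 70.
Interpolate: 69 + 0.8·(70 − 69) = 69 + 0.8·1 = 69.8.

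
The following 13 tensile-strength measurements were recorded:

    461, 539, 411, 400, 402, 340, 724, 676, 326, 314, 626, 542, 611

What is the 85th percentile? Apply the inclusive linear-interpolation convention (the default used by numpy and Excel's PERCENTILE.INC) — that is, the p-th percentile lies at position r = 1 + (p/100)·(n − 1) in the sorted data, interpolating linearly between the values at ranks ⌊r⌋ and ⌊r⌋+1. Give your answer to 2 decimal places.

Sorted: 314, 326, 340, 400, 402, 411, 461, 539, 542, 611, 626, 676, 724.
n = 13.
r = 1 + (85/100)·(13 − 1) = 1 + 10.2 = 11.2.
Rank 11 is 626 and rank 12 is 676.
Interpolate: 626 + 0.2·(676 − 626) = 626 + 0.2·50 = 636.

636.00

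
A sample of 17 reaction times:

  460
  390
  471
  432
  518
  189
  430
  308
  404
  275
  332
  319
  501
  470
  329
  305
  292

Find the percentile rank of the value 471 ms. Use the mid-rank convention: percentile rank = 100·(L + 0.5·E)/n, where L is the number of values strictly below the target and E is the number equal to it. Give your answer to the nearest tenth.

Sorted: 189, 275, 292, 305, 308, 319, 329, 332, 390, 404, 430, 432, 460, 470, 471, 501, 518.
Count below 471: L = 14; count equal: E = 1; n = 17.
Percentile rank = 100·(14 + 0.5·1)/17 = 100·14.5/17 = 85.29.

85.3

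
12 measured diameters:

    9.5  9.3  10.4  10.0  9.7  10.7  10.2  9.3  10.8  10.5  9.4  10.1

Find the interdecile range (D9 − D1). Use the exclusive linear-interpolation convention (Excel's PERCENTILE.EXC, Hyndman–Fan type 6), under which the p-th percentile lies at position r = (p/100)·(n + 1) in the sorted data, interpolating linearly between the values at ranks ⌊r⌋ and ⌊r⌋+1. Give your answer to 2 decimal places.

Sorted: 9.3, 9.3, 9.4, 9.5, 9.7, 10.0, 10.1, 10.2, 10.4, 10.5, 10.7, 10.8.
n = 12.
P10: r = 1.3; ranks 1–2 are 9.3, 9.3; interpolating gives 9.3.
P90: r = 11.7; ranks 11–12 are 10.7, 10.8; interpolating gives 10.77.
Difference: 10.77 − 9.3 = 1.47.

1.47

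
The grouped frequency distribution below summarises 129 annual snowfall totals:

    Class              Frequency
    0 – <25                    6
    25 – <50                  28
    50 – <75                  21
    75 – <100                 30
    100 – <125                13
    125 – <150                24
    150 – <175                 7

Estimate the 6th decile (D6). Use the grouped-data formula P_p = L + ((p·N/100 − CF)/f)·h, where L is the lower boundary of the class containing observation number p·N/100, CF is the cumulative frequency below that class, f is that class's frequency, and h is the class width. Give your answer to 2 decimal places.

93.67

N = 129; target position k = 60/100 · 129 = 77.4.
Cumulative frequencies: 6, 34, 55, 85, 98, 122, 129.
Observation 77.4 falls in the class 75 – <100.
L = 75, CF = 55, f = 30, h = 25.
P60 = 75 + ((77.4 − 55)/30)·25 = 75 + 18.6667 = 93.6667.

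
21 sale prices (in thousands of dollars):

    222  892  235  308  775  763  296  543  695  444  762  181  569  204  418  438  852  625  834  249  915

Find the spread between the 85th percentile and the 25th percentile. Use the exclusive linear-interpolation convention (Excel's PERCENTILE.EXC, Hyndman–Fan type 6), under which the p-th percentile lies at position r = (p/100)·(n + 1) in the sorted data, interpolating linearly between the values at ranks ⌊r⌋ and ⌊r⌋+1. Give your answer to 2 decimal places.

574.10

Sorted: 181, 204, 222, 235, 249, 296, 308, 418, 438, 444, 543, 569, 625, 695, 762, 763, 775, 834, 852, 892, 915.
n = 21.
P25: r = 5.5; ranks 5–6 are 249, 296; interpolating gives 272.5.
P85: r = 18.7; ranks 18–19 are 834, 852; interpolating gives 846.6.
Difference: 846.6 − 272.5 = 574.1.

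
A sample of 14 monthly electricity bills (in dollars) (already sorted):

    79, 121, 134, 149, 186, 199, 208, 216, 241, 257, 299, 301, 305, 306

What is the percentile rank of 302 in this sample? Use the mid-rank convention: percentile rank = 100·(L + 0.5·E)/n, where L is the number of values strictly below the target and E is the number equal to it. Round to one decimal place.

Count below 302: L = 12; count equal: E = 0; n = 14.
Percentile rank = 100·(12 + 0.5·0)/14 = 100·12/14 = 85.71.

85.7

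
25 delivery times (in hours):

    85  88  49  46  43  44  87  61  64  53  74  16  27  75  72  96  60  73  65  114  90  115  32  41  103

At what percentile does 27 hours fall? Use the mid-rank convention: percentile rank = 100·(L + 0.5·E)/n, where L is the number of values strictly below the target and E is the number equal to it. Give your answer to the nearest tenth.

6.0

Sorted: 16, 27, 32, 41, 43, 44, 46, 49, 53, 60, 61, 64, 65, 72, 73, 74, 75, 85, 87, 88, 90, 96, 103, 114, 115.
Count below 27: L = 1; count equal: E = 1; n = 25.
Percentile rank = 100·(1 + 0.5·1)/25 = 100·1.5/25 = 6.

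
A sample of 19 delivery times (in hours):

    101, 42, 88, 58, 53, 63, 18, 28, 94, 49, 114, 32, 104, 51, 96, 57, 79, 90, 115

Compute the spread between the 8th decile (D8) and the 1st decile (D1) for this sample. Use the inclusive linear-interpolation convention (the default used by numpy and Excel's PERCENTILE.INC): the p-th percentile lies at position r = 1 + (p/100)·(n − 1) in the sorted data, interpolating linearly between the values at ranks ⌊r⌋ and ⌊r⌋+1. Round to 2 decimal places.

Sorted: 18, 28, 32, 42, 49, 51, 53, 57, 58, 63, 79, 88, 90, 94, 96, 101, 104, 114, 115.
n = 19.
P10: r = 2.8; ranks 2–3 are 28, 32; interpolating gives 31.2.
P80: r = 15.4; ranks 15–16 are 96, 101; interpolating gives 98.
Difference: 98 − 31.2 = 66.8.

66.80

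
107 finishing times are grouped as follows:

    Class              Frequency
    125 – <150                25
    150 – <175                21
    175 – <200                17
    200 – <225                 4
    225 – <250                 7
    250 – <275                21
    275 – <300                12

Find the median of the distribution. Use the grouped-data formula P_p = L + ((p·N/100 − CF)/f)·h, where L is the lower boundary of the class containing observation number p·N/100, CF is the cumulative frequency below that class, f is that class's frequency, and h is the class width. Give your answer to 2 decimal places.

N = 107; target position k = 50/100 · 107 = 53.5.
Cumulative frequencies: 25, 46, 63, 67, 74, 95, 107.
Observation 53.5 falls in the class 175 – <200.
L = 175, CF = 46, f = 17, h = 25.
P50 = 175 + ((53.5 − 46)/17)·25 = 175 + 11.0294 = 186.029.

186.03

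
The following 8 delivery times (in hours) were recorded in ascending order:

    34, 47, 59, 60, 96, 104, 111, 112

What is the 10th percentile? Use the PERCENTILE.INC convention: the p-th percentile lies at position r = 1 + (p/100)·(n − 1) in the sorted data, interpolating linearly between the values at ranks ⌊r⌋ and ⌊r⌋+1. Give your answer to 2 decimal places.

n = 8.
r = 1 + (10/100)·(8 − 1) = 1 + 0.7 = 1.7.
Rank 1 is 34 and rank 2 is 47.
Interpolate: 34 + 0.7·(47 − 34) = 34 + 0.7·13 = 43.1.

43.10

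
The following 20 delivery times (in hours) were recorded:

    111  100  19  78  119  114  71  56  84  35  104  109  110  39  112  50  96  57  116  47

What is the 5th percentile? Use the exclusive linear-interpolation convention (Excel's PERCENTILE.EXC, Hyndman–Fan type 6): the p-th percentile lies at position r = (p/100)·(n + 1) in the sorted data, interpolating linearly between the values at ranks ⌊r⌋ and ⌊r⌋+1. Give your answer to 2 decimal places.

Sorted: 19, 35, 39, 47, 50, 56, 57, 71, 78, 84, 96, 100, 104, 109, 110, 111, 112, 114, 116, 119.
n = 20.
r = (5/100)·(20 + 1) = 1.05.
Rank 1 is 19 and rank 2 is 35.
Interpolate: 19 + 0.05·(35 − 19) = 19 + 0.05·16 = 19.8.

19.80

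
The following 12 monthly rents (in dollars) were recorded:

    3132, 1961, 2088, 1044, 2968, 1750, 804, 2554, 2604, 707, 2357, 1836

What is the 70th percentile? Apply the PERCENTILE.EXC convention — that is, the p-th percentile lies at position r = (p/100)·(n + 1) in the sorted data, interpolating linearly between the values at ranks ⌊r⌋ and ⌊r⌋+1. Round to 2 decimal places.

Sorted: 707, 804, 1044, 1750, 1836, 1961, 2088, 2357, 2554, 2604, 2968, 3132.
n = 12.
r = (70/100)·(12 + 1) = 9.1.
Rank 9 is 2554 and rank 10 is 2604.
Interpolate: 2554 + 0.1·(2604 − 2554) = 2554 + 0.1·50 = 2559.

2559.00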